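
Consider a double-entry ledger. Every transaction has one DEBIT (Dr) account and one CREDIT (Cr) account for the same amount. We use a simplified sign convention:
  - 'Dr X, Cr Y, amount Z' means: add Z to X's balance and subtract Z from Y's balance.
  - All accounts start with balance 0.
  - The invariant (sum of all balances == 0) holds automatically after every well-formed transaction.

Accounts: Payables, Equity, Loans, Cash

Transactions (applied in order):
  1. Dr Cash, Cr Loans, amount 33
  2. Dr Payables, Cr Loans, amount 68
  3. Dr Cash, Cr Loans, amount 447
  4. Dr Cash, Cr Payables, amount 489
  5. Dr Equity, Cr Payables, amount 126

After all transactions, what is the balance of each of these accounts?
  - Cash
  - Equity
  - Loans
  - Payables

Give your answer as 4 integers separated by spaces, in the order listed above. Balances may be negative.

After txn 1 (Dr Cash, Cr Loans, amount 33): Cash=33 Loans=-33
After txn 2 (Dr Payables, Cr Loans, amount 68): Cash=33 Loans=-101 Payables=68
After txn 3 (Dr Cash, Cr Loans, amount 447): Cash=480 Loans=-548 Payables=68
After txn 4 (Dr Cash, Cr Payables, amount 489): Cash=969 Loans=-548 Payables=-421
After txn 5 (Dr Equity, Cr Payables, amount 126): Cash=969 Equity=126 Loans=-548 Payables=-547

Answer: 969 126 -548 -547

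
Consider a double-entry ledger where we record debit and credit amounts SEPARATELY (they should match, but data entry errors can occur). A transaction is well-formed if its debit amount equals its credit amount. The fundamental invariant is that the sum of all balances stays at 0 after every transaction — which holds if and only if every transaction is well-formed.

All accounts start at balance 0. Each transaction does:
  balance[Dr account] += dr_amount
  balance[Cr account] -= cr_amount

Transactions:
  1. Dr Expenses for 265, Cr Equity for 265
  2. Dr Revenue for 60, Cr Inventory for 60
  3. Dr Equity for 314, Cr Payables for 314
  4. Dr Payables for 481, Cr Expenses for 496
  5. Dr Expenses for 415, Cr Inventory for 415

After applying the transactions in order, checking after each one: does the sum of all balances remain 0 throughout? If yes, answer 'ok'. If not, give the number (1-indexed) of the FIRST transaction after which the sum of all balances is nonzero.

Answer: 4

Derivation:
After txn 1: dr=265 cr=265 sum_balances=0
After txn 2: dr=60 cr=60 sum_balances=0
After txn 3: dr=314 cr=314 sum_balances=0
After txn 4: dr=481 cr=496 sum_balances=-15
After txn 5: dr=415 cr=415 sum_balances=-15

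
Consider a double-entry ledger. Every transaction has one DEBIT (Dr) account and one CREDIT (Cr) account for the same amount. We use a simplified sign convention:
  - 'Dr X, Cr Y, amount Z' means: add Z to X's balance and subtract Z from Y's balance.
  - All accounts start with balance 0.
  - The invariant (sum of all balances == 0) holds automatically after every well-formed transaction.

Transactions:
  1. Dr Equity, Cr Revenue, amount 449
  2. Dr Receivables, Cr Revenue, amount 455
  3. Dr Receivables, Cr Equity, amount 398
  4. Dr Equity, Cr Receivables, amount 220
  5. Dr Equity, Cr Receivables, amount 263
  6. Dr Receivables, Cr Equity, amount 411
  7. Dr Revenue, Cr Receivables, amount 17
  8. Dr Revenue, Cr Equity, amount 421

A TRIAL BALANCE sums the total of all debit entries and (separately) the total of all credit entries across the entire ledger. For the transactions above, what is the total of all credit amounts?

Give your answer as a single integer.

Txn 1: credit+=449
Txn 2: credit+=455
Txn 3: credit+=398
Txn 4: credit+=220
Txn 5: credit+=263
Txn 6: credit+=411
Txn 7: credit+=17
Txn 8: credit+=421
Total credits = 2634

Answer: 2634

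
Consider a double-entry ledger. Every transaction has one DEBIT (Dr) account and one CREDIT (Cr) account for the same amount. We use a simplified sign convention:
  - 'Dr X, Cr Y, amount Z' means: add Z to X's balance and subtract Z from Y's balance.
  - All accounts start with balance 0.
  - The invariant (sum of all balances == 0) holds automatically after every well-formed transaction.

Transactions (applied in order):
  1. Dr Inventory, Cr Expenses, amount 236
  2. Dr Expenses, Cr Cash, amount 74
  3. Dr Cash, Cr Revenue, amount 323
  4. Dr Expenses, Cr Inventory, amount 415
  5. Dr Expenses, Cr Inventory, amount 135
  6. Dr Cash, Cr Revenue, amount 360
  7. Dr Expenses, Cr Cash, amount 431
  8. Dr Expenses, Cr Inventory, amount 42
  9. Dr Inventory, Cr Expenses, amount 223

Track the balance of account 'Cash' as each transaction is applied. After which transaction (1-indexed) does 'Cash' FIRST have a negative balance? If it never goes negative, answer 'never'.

After txn 1: Cash=0
After txn 2: Cash=-74

Answer: 2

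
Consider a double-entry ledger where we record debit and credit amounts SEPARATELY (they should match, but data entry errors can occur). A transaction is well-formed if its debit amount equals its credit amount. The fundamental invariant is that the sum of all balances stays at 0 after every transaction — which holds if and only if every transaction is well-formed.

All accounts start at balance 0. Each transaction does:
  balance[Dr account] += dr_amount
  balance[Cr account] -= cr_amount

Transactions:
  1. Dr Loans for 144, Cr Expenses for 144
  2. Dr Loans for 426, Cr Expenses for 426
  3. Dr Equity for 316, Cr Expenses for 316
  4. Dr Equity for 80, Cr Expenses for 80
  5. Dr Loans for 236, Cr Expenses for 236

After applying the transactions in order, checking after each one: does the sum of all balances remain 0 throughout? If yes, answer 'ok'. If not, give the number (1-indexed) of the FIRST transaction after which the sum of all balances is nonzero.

After txn 1: dr=144 cr=144 sum_balances=0
After txn 2: dr=426 cr=426 sum_balances=0
After txn 3: dr=316 cr=316 sum_balances=0
After txn 4: dr=80 cr=80 sum_balances=0
After txn 5: dr=236 cr=236 sum_balances=0

Answer: ok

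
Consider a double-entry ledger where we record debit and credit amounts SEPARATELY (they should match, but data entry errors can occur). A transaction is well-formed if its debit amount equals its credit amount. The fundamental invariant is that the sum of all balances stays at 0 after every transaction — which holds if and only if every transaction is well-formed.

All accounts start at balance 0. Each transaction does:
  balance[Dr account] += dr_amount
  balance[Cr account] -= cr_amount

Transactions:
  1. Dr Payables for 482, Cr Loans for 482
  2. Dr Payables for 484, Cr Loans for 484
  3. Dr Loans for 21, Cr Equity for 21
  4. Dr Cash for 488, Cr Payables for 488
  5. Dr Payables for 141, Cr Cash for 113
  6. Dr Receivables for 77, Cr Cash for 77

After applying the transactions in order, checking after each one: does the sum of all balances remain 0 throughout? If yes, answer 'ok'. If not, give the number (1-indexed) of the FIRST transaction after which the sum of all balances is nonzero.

Answer: 5

Derivation:
After txn 1: dr=482 cr=482 sum_balances=0
After txn 2: dr=484 cr=484 sum_balances=0
After txn 3: dr=21 cr=21 sum_balances=0
After txn 4: dr=488 cr=488 sum_balances=0
After txn 5: dr=141 cr=113 sum_balances=28
After txn 6: dr=77 cr=77 sum_balances=28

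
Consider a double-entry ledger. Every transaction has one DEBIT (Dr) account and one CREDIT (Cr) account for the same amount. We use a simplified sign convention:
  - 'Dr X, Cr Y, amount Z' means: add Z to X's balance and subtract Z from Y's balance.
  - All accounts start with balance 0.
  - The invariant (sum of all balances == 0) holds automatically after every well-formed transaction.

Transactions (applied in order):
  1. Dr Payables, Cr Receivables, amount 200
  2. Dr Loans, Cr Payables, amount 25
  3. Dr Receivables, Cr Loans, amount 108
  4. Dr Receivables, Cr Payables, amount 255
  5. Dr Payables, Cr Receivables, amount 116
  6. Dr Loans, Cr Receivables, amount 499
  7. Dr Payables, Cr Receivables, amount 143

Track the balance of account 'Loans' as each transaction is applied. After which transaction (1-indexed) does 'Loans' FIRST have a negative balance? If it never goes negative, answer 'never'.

After txn 1: Loans=0
After txn 2: Loans=25
After txn 3: Loans=-83

Answer: 3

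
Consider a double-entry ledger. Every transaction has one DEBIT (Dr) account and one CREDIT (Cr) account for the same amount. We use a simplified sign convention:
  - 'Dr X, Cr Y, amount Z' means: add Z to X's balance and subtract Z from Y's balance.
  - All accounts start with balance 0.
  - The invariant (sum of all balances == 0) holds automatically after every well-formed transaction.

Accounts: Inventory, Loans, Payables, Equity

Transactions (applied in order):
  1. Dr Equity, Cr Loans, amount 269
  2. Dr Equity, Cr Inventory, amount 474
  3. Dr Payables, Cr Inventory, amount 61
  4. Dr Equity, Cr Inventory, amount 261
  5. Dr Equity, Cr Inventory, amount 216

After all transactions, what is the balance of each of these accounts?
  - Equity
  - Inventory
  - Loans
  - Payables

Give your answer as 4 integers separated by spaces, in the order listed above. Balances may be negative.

After txn 1 (Dr Equity, Cr Loans, amount 269): Equity=269 Loans=-269
After txn 2 (Dr Equity, Cr Inventory, amount 474): Equity=743 Inventory=-474 Loans=-269
After txn 3 (Dr Payables, Cr Inventory, amount 61): Equity=743 Inventory=-535 Loans=-269 Payables=61
After txn 4 (Dr Equity, Cr Inventory, amount 261): Equity=1004 Inventory=-796 Loans=-269 Payables=61
After txn 5 (Dr Equity, Cr Inventory, amount 216): Equity=1220 Inventory=-1012 Loans=-269 Payables=61

Answer: 1220 -1012 -269 61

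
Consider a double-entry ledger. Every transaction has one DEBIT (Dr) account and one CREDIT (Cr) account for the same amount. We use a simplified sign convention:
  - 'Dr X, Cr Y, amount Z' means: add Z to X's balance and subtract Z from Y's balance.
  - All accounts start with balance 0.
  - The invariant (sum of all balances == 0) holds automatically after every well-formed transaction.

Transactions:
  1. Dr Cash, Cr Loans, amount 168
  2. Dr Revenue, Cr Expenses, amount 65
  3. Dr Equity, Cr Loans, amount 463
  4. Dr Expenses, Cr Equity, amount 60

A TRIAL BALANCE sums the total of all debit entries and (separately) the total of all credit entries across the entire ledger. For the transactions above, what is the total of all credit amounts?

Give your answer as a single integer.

Answer: 756

Derivation:
Txn 1: credit+=168
Txn 2: credit+=65
Txn 3: credit+=463
Txn 4: credit+=60
Total credits = 756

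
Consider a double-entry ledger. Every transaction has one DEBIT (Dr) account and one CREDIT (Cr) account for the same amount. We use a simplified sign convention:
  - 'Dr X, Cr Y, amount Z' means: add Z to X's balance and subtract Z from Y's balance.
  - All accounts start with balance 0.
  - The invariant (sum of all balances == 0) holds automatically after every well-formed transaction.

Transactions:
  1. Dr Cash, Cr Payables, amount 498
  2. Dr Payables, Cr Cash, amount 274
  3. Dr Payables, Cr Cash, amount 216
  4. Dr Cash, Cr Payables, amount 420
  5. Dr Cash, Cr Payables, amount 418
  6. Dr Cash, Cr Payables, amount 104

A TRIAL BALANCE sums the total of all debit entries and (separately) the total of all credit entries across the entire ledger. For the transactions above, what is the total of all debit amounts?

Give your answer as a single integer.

Txn 1: debit+=498
Txn 2: debit+=274
Txn 3: debit+=216
Txn 4: debit+=420
Txn 5: debit+=418
Txn 6: debit+=104
Total debits = 1930

Answer: 1930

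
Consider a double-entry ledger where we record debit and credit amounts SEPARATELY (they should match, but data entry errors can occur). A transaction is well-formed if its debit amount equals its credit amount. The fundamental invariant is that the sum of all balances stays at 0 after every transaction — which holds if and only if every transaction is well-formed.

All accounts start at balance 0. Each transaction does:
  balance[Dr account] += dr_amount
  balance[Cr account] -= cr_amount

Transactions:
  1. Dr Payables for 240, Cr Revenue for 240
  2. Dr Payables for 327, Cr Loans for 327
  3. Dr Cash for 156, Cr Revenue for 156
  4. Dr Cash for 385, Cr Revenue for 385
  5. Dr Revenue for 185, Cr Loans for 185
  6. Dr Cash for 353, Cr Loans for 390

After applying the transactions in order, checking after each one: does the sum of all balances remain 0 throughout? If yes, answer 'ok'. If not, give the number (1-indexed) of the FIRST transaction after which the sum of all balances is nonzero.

After txn 1: dr=240 cr=240 sum_balances=0
After txn 2: dr=327 cr=327 sum_balances=0
After txn 3: dr=156 cr=156 sum_balances=0
After txn 4: dr=385 cr=385 sum_balances=0
After txn 5: dr=185 cr=185 sum_balances=0
After txn 6: dr=353 cr=390 sum_balances=-37

Answer: 6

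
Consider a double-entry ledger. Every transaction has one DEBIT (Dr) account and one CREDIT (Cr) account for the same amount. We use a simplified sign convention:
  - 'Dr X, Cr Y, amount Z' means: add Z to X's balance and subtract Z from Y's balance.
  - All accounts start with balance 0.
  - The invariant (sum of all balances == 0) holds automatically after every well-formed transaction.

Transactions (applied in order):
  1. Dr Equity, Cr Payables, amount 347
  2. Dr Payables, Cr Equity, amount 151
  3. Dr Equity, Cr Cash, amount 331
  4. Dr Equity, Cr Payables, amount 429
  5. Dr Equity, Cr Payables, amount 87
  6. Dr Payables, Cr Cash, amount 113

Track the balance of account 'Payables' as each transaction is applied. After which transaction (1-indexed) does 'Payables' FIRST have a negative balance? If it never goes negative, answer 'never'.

Answer: 1

Derivation:
After txn 1: Payables=-347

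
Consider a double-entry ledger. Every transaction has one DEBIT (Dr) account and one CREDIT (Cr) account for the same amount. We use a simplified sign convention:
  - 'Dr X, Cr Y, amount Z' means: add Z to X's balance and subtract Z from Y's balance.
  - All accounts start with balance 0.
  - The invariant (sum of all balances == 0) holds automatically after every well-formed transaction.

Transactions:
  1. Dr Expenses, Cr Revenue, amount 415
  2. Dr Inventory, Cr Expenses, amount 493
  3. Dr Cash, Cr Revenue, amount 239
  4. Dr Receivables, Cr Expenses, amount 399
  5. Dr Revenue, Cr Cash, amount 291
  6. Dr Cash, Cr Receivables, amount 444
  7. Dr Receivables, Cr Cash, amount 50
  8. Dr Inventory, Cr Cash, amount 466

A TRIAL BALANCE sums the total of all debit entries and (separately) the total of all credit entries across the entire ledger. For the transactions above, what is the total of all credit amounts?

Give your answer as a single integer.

Answer: 2797

Derivation:
Txn 1: credit+=415
Txn 2: credit+=493
Txn 3: credit+=239
Txn 4: credit+=399
Txn 5: credit+=291
Txn 6: credit+=444
Txn 7: credit+=50
Txn 8: credit+=466
Total credits = 2797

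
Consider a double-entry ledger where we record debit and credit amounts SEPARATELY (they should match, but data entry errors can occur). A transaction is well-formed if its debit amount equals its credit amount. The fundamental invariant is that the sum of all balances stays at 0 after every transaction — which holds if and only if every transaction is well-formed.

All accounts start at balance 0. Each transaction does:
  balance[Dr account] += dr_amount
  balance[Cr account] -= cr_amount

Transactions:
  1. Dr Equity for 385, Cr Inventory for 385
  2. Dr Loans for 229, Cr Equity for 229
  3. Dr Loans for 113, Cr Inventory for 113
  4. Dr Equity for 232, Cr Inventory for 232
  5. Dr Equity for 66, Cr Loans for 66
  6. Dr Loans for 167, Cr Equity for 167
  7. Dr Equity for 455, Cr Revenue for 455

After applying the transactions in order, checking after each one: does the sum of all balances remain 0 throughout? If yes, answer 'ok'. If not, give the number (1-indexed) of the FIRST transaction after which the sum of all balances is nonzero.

Answer: ok

Derivation:
After txn 1: dr=385 cr=385 sum_balances=0
After txn 2: dr=229 cr=229 sum_balances=0
After txn 3: dr=113 cr=113 sum_balances=0
After txn 4: dr=232 cr=232 sum_balances=0
After txn 5: dr=66 cr=66 sum_balances=0
After txn 6: dr=167 cr=167 sum_balances=0
After txn 7: dr=455 cr=455 sum_balances=0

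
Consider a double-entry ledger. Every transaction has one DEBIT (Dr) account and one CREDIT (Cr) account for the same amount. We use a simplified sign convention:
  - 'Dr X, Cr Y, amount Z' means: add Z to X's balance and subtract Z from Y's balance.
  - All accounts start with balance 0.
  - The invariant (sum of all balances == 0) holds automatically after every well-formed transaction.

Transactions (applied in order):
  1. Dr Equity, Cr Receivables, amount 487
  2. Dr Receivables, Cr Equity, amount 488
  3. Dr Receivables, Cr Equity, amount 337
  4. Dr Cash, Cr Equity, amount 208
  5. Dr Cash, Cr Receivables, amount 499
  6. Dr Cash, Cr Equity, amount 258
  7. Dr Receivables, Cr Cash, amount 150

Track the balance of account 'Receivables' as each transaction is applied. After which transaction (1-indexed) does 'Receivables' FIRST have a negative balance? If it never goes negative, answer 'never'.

After txn 1: Receivables=-487

Answer: 1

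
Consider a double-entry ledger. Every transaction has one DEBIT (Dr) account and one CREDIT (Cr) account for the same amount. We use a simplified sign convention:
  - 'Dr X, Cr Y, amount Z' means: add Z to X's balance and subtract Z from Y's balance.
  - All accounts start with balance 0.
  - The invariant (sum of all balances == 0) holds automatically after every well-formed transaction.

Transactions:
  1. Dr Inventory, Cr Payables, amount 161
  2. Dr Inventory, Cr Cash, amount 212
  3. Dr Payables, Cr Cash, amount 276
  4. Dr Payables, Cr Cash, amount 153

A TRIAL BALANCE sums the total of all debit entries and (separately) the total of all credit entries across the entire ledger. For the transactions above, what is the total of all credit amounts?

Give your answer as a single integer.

Txn 1: credit+=161
Txn 2: credit+=212
Txn 3: credit+=276
Txn 4: credit+=153
Total credits = 802

Answer: 802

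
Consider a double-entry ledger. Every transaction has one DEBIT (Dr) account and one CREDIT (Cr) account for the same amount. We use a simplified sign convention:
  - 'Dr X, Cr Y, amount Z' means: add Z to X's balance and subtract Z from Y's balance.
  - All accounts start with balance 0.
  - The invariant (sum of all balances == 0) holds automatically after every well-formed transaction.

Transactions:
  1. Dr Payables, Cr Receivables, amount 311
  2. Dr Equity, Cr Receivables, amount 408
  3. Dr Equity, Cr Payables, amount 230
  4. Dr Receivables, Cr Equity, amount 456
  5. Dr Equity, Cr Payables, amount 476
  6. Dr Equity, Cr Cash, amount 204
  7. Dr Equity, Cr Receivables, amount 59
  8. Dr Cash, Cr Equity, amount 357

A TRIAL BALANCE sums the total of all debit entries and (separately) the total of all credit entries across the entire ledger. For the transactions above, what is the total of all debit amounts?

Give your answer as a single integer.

Txn 1: debit+=311
Txn 2: debit+=408
Txn 3: debit+=230
Txn 4: debit+=456
Txn 5: debit+=476
Txn 6: debit+=204
Txn 7: debit+=59
Txn 8: debit+=357
Total debits = 2501

Answer: 2501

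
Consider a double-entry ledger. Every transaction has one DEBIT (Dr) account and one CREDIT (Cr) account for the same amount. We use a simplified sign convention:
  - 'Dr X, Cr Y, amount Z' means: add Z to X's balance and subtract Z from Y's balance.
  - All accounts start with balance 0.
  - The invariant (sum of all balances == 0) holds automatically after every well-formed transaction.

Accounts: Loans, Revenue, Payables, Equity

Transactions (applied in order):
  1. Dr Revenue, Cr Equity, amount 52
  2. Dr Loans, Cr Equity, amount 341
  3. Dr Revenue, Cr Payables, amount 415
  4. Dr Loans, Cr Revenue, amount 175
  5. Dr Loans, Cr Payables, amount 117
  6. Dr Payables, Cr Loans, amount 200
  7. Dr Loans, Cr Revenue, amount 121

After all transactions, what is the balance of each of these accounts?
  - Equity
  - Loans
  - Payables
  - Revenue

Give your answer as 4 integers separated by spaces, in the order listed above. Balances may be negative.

After txn 1 (Dr Revenue, Cr Equity, amount 52): Equity=-52 Revenue=52
After txn 2 (Dr Loans, Cr Equity, amount 341): Equity=-393 Loans=341 Revenue=52
After txn 3 (Dr Revenue, Cr Payables, amount 415): Equity=-393 Loans=341 Payables=-415 Revenue=467
After txn 4 (Dr Loans, Cr Revenue, amount 175): Equity=-393 Loans=516 Payables=-415 Revenue=292
After txn 5 (Dr Loans, Cr Payables, amount 117): Equity=-393 Loans=633 Payables=-532 Revenue=292
After txn 6 (Dr Payables, Cr Loans, amount 200): Equity=-393 Loans=433 Payables=-332 Revenue=292
After txn 7 (Dr Loans, Cr Revenue, amount 121): Equity=-393 Loans=554 Payables=-332 Revenue=171

Answer: -393 554 -332 171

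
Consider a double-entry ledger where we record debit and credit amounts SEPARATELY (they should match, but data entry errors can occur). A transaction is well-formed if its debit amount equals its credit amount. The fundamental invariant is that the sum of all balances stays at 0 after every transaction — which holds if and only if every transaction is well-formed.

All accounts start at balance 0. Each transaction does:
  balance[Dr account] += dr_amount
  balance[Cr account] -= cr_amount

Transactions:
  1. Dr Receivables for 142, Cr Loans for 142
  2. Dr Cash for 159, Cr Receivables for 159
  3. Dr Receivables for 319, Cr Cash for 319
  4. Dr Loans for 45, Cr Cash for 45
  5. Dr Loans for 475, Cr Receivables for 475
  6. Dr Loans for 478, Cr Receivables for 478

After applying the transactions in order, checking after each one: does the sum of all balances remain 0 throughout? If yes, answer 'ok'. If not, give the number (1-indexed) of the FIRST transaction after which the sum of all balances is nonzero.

After txn 1: dr=142 cr=142 sum_balances=0
After txn 2: dr=159 cr=159 sum_balances=0
After txn 3: dr=319 cr=319 sum_balances=0
After txn 4: dr=45 cr=45 sum_balances=0
After txn 5: dr=475 cr=475 sum_balances=0
After txn 6: dr=478 cr=478 sum_balances=0

Answer: ok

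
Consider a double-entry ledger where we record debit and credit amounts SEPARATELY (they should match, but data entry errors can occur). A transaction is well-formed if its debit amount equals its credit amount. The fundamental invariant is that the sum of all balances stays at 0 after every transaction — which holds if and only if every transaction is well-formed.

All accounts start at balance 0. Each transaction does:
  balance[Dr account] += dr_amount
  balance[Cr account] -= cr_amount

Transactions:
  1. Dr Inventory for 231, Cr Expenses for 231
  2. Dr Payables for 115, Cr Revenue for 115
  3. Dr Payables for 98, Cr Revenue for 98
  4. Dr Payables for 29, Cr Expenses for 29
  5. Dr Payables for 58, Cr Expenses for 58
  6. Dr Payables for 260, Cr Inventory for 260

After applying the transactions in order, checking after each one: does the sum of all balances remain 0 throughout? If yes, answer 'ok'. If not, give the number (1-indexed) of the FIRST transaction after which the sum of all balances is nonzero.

Answer: ok

Derivation:
After txn 1: dr=231 cr=231 sum_balances=0
After txn 2: dr=115 cr=115 sum_balances=0
After txn 3: dr=98 cr=98 sum_balances=0
After txn 4: dr=29 cr=29 sum_balances=0
After txn 5: dr=58 cr=58 sum_balances=0
After txn 6: dr=260 cr=260 sum_balances=0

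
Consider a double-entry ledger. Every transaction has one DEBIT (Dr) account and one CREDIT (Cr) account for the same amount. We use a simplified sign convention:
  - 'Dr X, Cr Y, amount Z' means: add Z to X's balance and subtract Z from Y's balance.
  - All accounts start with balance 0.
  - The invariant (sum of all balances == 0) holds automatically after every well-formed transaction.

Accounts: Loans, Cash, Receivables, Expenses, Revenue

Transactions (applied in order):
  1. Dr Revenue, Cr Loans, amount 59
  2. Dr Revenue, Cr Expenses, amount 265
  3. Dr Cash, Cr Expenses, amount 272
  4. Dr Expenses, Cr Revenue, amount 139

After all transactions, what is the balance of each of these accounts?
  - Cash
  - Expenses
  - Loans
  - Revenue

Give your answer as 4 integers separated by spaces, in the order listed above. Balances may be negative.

After txn 1 (Dr Revenue, Cr Loans, amount 59): Loans=-59 Revenue=59
After txn 2 (Dr Revenue, Cr Expenses, amount 265): Expenses=-265 Loans=-59 Revenue=324
After txn 3 (Dr Cash, Cr Expenses, amount 272): Cash=272 Expenses=-537 Loans=-59 Revenue=324
After txn 4 (Dr Expenses, Cr Revenue, amount 139): Cash=272 Expenses=-398 Loans=-59 Revenue=185

Answer: 272 -398 -59 185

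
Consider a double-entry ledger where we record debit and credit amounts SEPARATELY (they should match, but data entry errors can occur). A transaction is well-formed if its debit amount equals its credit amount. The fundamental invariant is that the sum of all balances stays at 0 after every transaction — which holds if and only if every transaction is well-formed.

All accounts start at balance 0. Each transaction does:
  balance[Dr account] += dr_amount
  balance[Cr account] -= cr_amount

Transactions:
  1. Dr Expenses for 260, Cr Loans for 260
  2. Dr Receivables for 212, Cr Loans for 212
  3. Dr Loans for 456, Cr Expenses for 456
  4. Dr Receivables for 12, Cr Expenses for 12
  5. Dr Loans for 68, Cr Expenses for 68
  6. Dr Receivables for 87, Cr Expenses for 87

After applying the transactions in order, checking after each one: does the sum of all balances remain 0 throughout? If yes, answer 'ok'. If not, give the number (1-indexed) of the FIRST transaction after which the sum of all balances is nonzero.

After txn 1: dr=260 cr=260 sum_balances=0
After txn 2: dr=212 cr=212 sum_balances=0
After txn 3: dr=456 cr=456 sum_balances=0
After txn 4: dr=12 cr=12 sum_balances=0
After txn 5: dr=68 cr=68 sum_balances=0
After txn 6: dr=87 cr=87 sum_balances=0

Answer: ok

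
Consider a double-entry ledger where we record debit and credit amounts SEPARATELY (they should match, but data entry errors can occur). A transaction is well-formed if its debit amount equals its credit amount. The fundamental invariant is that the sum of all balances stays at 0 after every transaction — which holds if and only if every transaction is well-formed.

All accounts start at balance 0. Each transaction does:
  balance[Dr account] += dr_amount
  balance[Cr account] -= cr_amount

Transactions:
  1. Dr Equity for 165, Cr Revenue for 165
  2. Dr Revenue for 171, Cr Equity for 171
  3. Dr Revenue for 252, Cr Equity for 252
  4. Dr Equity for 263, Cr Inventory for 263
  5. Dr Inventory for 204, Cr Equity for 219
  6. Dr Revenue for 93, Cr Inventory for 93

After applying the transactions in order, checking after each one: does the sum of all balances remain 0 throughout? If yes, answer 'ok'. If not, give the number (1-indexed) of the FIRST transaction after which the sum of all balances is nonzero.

After txn 1: dr=165 cr=165 sum_balances=0
After txn 2: dr=171 cr=171 sum_balances=0
After txn 3: dr=252 cr=252 sum_balances=0
After txn 4: dr=263 cr=263 sum_balances=0
After txn 5: dr=204 cr=219 sum_balances=-15
After txn 6: dr=93 cr=93 sum_balances=-15

Answer: 5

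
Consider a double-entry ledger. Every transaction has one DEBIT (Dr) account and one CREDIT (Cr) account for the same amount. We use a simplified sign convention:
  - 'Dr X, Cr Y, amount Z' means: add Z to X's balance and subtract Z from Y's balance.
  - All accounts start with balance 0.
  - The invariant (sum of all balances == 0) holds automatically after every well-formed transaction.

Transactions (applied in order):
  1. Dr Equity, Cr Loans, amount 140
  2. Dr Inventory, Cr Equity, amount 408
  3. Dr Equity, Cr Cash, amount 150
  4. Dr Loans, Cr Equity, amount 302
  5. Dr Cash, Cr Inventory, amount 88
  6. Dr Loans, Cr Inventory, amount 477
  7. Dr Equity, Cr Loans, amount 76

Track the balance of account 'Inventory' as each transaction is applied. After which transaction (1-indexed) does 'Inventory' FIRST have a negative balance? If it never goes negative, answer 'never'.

After txn 1: Inventory=0
After txn 2: Inventory=408
After txn 3: Inventory=408
After txn 4: Inventory=408
After txn 5: Inventory=320
After txn 6: Inventory=-157

Answer: 6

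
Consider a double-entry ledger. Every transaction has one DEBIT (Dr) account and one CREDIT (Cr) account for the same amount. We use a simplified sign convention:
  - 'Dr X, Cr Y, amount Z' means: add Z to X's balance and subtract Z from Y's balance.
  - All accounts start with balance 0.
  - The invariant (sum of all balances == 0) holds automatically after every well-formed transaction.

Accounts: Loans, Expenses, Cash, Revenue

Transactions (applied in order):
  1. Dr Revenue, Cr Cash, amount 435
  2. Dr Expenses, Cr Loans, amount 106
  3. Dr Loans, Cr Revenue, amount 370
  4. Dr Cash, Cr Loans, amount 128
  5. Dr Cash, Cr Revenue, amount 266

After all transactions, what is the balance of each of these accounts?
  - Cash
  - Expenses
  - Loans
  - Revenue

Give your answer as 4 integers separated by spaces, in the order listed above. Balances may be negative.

Answer: -41 106 136 -201

Derivation:
After txn 1 (Dr Revenue, Cr Cash, amount 435): Cash=-435 Revenue=435
After txn 2 (Dr Expenses, Cr Loans, amount 106): Cash=-435 Expenses=106 Loans=-106 Revenue=435
After txn 3 (Dr Loans, Cr Revenue, amount 370): Cash=-435 Expenses=106 Loans=264 Revenue=65
After txn 4 (Dr Cash, Cr Loans, amount 128): Cash=-307 Expenses=106 Loans=136 Revenue=65
After txn 5 (Dr Cash, Cr Revenue, amount 266): Cash=-41 Expenses=106 Loans=136 Revenue=-201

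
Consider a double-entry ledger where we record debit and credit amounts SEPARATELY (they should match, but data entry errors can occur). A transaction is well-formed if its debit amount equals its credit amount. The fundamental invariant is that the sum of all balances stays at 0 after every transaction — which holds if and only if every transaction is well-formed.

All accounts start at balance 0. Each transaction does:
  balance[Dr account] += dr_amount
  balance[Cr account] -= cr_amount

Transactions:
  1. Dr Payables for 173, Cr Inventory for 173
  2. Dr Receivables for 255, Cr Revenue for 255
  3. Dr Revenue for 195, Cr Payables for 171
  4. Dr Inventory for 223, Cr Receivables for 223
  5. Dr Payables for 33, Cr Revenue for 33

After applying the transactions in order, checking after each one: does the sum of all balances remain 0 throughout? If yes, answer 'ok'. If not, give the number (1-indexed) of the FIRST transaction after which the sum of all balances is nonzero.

Answer: 3

Derivation:
After txn 1: dr=173 cr=173 sum_balances=0
After txn 2: dr=255 cr=255 sum_balances=0
After txn 3: dr=195 cr=171 sum_balances=24
After txn 4: dr=223 cr=223 sum_balances=24
After txn 5: dr=33 cr=33 sum_balances=24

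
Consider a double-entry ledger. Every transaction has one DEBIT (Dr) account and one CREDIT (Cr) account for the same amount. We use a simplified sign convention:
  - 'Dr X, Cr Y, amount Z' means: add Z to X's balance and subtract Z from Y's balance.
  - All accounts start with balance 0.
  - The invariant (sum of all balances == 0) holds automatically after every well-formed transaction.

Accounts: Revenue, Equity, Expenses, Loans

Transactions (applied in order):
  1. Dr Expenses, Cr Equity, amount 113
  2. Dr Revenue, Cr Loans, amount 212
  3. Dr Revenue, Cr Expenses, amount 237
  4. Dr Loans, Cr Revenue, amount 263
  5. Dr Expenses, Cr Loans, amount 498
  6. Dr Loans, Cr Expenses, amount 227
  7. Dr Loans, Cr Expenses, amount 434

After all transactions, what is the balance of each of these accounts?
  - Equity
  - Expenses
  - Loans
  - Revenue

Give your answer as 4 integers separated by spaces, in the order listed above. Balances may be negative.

After txn 1 (Dr Expenses, Cr Equity, amount 113): Equity=-113 Expenses=113
After txn 2 (Dr Revenue, Cr Loans, amount 212): Equity=-113 Expenses=113 Loans=-212 Revenue=212
After txn 3 (Dr Revenue, Cr Expenses, amount 237): Equity=-113 Expenses=-124 Loans=-212 Revenue=449
After txn 4 (Dr Loans, Cr Revenue, amount 263): Equity=-113 Expenses=-124 Loans=51 Revenue=186
After txn 5 (Dr Expenses, Cr Loans, amount 498): Equity=-113 Expenses=374 Loans=-447 Revenue=186
After txn 6 (Dr Loans, Cr Expenses, amount 227): Equity=-113 Expenses=147 Loans=-220 Revenue=186
After txn 7 (Dr Loans, Cr Expenses, amount 434): Equity=-113 Expenses=-287 Loans=214 Revenue=186

Answer: -113 -287 214 186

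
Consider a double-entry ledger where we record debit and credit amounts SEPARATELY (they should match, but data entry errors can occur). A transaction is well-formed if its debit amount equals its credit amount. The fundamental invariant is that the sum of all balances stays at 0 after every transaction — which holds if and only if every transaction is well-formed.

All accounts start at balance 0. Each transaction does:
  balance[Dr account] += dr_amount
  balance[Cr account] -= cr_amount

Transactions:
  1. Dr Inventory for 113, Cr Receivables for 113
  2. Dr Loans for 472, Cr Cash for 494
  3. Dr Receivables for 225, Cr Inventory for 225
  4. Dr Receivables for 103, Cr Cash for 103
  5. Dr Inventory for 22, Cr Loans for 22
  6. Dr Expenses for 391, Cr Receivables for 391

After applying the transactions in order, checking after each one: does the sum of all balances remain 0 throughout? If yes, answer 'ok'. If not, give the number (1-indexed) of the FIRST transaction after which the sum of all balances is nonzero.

After txn 1: dr=113 cr=113 sum_balances=0
After txn 2: dr=472 cr=494 sum_balances=-22
After txn 3: dr=225 cr=225 sum_balances=-22
After txn 4: dr=103 cr=103 sum_balances=-22
After txn 5: dr=22 cr=22 sum_balances=-22
After txn 6: dr=391 cr=391 sum_balances=-22

Answer: 2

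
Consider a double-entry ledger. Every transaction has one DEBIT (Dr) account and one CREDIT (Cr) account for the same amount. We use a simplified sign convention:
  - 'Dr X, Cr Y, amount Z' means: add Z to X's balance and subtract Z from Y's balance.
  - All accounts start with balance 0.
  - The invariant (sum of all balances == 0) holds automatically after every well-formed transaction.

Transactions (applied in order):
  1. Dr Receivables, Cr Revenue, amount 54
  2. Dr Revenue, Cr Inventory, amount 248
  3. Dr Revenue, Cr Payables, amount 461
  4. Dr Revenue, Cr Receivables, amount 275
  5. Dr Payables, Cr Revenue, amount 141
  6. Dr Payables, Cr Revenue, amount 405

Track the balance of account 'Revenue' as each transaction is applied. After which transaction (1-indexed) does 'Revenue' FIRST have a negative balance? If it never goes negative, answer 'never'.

Answer: 1

Derivation:
After txn 1: Revenue=-54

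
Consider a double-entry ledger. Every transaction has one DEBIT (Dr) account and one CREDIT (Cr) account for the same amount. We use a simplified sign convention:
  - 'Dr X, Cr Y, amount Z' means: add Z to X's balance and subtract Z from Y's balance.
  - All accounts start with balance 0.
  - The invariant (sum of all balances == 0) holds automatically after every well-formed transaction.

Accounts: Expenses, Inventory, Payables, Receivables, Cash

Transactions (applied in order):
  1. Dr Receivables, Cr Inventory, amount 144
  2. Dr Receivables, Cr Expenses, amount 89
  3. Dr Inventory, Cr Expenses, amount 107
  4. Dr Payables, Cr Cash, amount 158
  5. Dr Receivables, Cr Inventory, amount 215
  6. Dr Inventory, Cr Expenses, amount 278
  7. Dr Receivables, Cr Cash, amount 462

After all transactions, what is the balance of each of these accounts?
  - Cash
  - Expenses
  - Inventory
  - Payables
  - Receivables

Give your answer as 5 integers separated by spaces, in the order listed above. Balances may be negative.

After txn 1 (Dr Receivables, Cr Inventory, amount 144): Inventory=-144 Receivables=144
After txn 2 (Dr Receivables, Cr Expenses, amount 89): Expenses=-89 Inventory=-144 Receivables=233
After txn 3 (Dr Inventory, Cr Expenses, amount 107): Expenses=-196 Inventory=-37 Receivables=233
After txn 4 (Dr Payables, Cr Cash, amount 158): Cash=-158 Expenses=-196 Inventory=-37 Payables=158 Receivables=233
After txn 5 (Dr Receivables, Cr Inventory, amount 215): Cash=-158 Expenses=-196 Inventory=-252 Payables=158 Receivables=448
After txn 6 (Dr Inventory, Cr Expenses, amount 278): Cash=-158 Expenses=-474 Inventory=26 Payables=158 Receivables=448
After txn 7 (Dr Receivables, Cr Cash, amount 462): Cash=-620 Expenses=-474 Inventory=26 Payables=158 Receivables=910

Answer: -620 -474 26 158 910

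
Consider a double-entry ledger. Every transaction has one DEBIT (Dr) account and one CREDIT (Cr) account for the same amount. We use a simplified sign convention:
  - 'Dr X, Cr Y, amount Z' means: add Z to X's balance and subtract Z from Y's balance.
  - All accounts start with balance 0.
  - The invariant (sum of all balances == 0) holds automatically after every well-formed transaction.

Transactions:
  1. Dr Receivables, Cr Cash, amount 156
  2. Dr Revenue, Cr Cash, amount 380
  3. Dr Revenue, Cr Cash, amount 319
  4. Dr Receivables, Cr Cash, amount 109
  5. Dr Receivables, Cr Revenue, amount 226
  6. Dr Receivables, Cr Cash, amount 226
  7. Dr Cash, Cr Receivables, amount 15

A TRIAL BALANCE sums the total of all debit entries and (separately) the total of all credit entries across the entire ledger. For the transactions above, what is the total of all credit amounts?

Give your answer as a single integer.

Txn 1: credit+=156
Txn 2: credit+=380
Txn 3: credit+=319
Txn 4: credit+=109
Txn 5: credit+=226
Txn 6: credit+=226
Txn 7: credit+=15
Total credits = 1431

Answer: 1431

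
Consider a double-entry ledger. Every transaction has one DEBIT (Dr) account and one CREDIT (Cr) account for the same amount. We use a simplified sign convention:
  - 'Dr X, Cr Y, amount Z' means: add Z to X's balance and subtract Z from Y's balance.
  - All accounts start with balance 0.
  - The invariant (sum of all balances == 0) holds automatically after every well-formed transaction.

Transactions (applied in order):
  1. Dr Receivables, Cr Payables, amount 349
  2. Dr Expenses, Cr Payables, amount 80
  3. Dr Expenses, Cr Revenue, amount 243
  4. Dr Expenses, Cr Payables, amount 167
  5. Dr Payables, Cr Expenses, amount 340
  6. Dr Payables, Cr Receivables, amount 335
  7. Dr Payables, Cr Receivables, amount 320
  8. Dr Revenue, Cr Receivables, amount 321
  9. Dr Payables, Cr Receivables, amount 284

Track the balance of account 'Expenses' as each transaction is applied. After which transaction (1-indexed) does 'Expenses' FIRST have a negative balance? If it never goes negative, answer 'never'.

After txn 1: Expenses=0
After txn 2: Expenses=80
After txn 3: Expenses=323
After txn 4: Expenses=490
After txn 5: Expenses=150
After txn 6: Expenses=150
After txn 7: Expenses=150
After txn 8: Expenses=150
After txn 9: Expenses=150

Answer: never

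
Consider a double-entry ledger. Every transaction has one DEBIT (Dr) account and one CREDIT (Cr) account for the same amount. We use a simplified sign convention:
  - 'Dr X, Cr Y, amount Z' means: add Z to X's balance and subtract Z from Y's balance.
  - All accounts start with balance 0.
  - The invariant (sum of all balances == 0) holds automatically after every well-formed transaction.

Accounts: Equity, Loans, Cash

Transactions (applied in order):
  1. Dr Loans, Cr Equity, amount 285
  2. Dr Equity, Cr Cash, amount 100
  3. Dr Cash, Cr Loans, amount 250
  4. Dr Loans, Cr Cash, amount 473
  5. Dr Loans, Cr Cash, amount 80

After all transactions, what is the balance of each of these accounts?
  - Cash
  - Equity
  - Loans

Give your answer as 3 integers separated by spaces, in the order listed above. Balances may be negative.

After txn 1 (Dr Loans, Cr Equity, amount 285): Equity=-285 Loans=285
After txn 2 (Dr Equity, Cr Cash, amount 100): Cash=-100 Equity=-185 Loans=285
After txn 3 (Dr Cash, Cr Loans, amount 250): Cash=150 Equity=-185 Loans=35
After txn 4 (Dr Loans, Cr Cash, amount 473): Cash=-323 Equity=-185 Loans=508
After txn 5 (Dr Loans, Cr Cash, amount 80): Cash=-403 Equity=-185 Loans=588

Answer: -403 -185 588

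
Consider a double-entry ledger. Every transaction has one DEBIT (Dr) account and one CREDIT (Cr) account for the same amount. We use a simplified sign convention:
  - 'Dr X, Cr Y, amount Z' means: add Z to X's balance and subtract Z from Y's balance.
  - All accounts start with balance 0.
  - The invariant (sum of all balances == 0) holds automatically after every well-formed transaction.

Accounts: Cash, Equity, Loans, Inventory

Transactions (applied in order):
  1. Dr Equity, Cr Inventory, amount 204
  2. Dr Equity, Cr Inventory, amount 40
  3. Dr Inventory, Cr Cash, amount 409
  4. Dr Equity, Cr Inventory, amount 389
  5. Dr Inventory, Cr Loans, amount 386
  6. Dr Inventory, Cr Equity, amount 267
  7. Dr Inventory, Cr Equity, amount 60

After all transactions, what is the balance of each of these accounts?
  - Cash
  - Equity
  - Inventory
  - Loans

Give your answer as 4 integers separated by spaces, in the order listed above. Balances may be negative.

Answer: -409 306 489 -386

Derivation:
After txn 1 (Dr Equity, Cr Inventory, amount 204): Equity=204 Inventory=-204
After txn 2 (Dr Equity, Cr Inventory, amount 40): Equity=244 Inventory=-244
After txn 3 (Dr Inventory, Cr Cash, amount 409): Cash=-409 Equity=244 Inventory=165
After txn 4 (Dr Equity, Cr Inventory, amount 389): Cash=-409 Equity=633 Inventory=-224
After txn 5 (Dr Inventory, Cr Loans, amount 386): Cash=-409 Equity=633 Inventory=162 Loans=-386
After txn 6 (Dr Inventory, Cr Equity, amount 267): Cash=-409 Equity=366 Inventory=429 Loans=-386
After txn 7 (Dr Inventory, Cr Equity, amount 60): Cash=-409 Equity=306 Inventory=489 Loans=-386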